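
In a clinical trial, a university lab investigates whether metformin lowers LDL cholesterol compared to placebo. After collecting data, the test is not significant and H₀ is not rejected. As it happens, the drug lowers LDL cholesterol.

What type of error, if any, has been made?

The conventional null hypothesis here is that the drug has no effect on LDL cholesterol.
H₀ was not rejected, but H₀ is actually false.
Failing to reject a false null hypothesis is a Type II error (false negative).

Type II error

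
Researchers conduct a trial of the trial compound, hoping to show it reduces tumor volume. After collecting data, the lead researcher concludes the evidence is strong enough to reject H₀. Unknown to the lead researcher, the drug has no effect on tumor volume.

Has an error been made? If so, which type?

The conventional null hypothesis here is that the drug has no effect on tumor volume.
H₀ was rejected, but H₀ is actually true.
Rejecting a true null hypothesis is a Type I error (false positive).

Type I error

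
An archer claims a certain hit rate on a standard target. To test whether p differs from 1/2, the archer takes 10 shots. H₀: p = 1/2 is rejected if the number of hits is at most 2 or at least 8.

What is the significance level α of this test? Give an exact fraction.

7/64

α = P(S ≤ 2 or S ≥ 8 | p = 1/2), S ~ Binomial(10, 1/2).
By symmetry, α = 2·P(S ≤ 2) = 2·(1 + 10 + 45)/1024 = 112/1024 = 7/64.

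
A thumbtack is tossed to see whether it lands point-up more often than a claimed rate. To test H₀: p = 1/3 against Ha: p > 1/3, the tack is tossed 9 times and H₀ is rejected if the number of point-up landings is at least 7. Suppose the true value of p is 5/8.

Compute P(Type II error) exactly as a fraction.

24101307/33554432

β = P(fail to reject H₀ | Ha true) = P(S ≤ 6 | p = 5/8), S ~ Binomial(9, 5/8).
Summing C(9,j)·(5/8)^j·(3/8)^{9-j} for j = 0..6 gives 24101307/33554432.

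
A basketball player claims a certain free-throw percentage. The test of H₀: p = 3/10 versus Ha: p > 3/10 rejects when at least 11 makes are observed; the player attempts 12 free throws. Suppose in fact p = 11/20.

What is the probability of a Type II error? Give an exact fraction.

4062047911197291/4096000000000000

Under the alternative p = 11/20, K ~ Binomial(12, 11/20); β is the probability the test does not reject, P(K < 11).
Adding the binomial probabilities P(K=0)+…+P(K=10) at p = 11/20 gives 4062047911197291/4096000000000000.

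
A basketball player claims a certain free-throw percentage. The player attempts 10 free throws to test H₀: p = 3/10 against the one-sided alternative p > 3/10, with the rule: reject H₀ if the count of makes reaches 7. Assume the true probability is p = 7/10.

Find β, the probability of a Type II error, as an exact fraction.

β = P(fail to reject H₀ | Ha true) = P(S ≤ 6 | p = 7/10), S ~ Binomial(10, 7/10).
Summing C(10,j)·(7/10)^j·(3/10)^{10-j} for j = 0..6 gives 218993301/625000000.

218993301/625000000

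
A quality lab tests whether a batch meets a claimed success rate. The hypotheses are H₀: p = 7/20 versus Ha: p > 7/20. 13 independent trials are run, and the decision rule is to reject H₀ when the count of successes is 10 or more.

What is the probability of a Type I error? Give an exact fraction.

Under H₀, X ~ Binomial(13, 7/20), and α = P(X ≥ 10).
P(X ≥ 10) = Σ_{j=10}^{13} C(13,j)·(7/20)^j·(13/20)^{13-j} = 5149806264519/2048000000000000.

5149806264519/2048000000000000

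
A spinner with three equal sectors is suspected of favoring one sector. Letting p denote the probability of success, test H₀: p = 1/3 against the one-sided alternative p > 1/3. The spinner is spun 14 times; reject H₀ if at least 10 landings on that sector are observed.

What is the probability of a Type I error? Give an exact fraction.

19321/4782969

The Type I error probability is α = P(X ≥ 10) computed under H₀, where X ~ Binomial(14, 1/3).
P(X ≥ 10) = Σ_{j=10}^{14} C(14,j)·(1/3)^j·(2/3)^{14-j} = 19321/4782969.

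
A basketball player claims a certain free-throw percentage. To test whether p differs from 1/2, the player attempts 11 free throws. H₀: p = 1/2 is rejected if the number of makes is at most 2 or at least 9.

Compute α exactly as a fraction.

The significance level is the null-hypothesis probability of the rejection region {≤2} ∪ {≥9}.
The two tails are symmetric, so α = 2·(1 + 11 + 55)/2^11 = 134/2048 = 67/1024.

67/1024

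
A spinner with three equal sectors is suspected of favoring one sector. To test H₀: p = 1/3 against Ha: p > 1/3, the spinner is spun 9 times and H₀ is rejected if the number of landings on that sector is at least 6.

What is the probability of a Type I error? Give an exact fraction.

α = P(reject H₀ | H₀ true) = P(S ≥ 6 | p = 1/3), with S ~ Binomial(9, 1/3).
Adding the binomial terms for j = 6 through 9 with p = 1/3 yields 835/19683.

835/19683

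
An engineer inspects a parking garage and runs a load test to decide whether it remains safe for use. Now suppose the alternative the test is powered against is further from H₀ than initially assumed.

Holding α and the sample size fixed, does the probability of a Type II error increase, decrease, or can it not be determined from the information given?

It decreases.

A larger true effect moves the Ha sampling distribution further from the H₀ critical value, making rejection more likely when Ha is true.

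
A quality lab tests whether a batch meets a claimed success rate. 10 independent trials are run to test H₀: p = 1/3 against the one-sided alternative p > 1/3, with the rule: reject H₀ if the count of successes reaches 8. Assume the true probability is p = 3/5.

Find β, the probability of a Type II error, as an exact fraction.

8131936/9765625

β = P(fail to reject H₀ | Ha true) = P(X ≤ 7 | p = 3/5), X ~ Binomial(10, 3/5).
Adding the binomial probabilities P(X=0)+…+P(X=7) at p = 3/5 gives 8131936/9765625.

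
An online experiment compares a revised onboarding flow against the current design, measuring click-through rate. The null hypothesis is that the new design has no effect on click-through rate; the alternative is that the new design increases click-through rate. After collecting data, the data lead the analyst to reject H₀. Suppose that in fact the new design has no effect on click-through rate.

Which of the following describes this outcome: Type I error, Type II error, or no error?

H₀ was rejected, but H₀ is actually true.
Rejecting a true null hypothesis is a Type I error (false positive).

Type I error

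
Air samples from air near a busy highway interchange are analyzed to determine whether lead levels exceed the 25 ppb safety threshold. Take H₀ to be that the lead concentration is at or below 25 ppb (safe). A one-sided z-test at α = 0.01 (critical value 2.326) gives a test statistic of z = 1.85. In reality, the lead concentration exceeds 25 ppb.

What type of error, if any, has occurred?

Since z = 1.85 ≤ z* = 2.326, H₀ is not rejected.
H₀ is false (actually the lead concentration exceeds 25 ppb).
Failing to reject a false H₀ is a Type II error.

Type II error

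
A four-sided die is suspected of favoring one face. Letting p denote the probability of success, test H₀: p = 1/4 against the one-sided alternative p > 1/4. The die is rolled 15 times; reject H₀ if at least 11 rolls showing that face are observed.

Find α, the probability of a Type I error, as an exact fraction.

The Type I error probability is α = P(Y ≥ 11) computed under H₀, where Y ~ Binomial(15, 1/4).
Adding the binomial terms for j = 11 through 15 with p = 1/4 yields 123841/1073741824.

123841/1073741824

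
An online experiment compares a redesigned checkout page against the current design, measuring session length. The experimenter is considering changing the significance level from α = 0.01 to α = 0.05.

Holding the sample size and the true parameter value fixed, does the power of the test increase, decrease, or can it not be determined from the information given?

Relaxing α lowers the evidence threshold; under Ha, outcomes that previously fell short now trigger rejection.
Since power = 1 − β and β decreases, power increases.

It increases.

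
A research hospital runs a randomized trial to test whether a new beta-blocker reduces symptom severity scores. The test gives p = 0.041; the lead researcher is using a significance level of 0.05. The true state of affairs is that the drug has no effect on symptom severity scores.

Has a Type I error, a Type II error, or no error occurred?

Type I error

The conventional null hypothesis is that the drug has no effect on symptom severity scores.
Since p = 0.041 < α = 0.05, H₀ is rejected.
H₀ is true (actually the drug has no effect on symptom severity scores).
Rejecting a true H₀ is a Type I error.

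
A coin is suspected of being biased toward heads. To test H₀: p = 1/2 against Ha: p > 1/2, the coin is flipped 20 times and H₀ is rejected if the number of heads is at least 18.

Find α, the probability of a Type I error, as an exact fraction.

Under H₀, K ~ Binomial(20, 1/2), and α = P(K ≥ 18).
Summing the upper tail: (190 + 20 + 1) / 2^20 = 211/1048576.

211/1048576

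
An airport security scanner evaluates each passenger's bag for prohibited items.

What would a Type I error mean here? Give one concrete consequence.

A Type I error would mean concluding that the bag contains a prohibited item when in fact the bag contains no prohibited items. Consequence: a harmless bag is searched, delaying the passenger.

With the conventional null hypothesis that the bag contains no prohibited items:
A Type I error is rejecting H₀ when H₀ is true.
Here that means flagging the bag for a manual search when actually the bag contains no prohibited items.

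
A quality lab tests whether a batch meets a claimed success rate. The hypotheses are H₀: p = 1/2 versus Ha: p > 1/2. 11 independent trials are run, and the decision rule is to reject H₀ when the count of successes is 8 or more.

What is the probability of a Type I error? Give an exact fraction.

Under H₀, S ~ Binomial(11, 1/2), and α = P(S ≥ 8).
P(S ≥ 8) = [C(11,8) + C(11,9) + C(11,10) + C(11,11)] / 2^11 = (165 + 55 + 11 + 1) / 2048 = 232/2048 = 29/256.

29/256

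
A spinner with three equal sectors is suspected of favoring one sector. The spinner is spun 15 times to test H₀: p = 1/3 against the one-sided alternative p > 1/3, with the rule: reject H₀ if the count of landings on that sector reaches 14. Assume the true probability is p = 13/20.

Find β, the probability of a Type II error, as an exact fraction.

Under the alternative p = 13/20, Y ~ Binomial(15, 13/20); β is the probability the test does not reject, P(Y < 14).
Summing C(15,j)·(13/20)^j·(7/20)^{15-j} for j = 0..13 gives 16151694793243741949/16384000000000000000.

16151694793243741949/16384000000000000000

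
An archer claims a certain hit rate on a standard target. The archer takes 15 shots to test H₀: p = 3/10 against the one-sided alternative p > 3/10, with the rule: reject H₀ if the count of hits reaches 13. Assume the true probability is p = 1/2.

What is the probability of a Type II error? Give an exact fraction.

32647/32768

Under the alternative p = 1/2, S ~ Binomial(15, 1/2); β is the probability the test does not reject, P(S < 13).
Equivalently, β = 1 − P(S ≥ 13) = 32647/32768.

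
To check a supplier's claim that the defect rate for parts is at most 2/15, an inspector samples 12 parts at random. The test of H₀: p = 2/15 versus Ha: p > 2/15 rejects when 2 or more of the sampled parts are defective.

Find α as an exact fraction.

The significance level is the probability, assuming p = 2/15, of seeing 2 or more defectives in 12 draws.
α = 1 − P(K ≤ 1) = 1 − 66309934579369/129746337890625 = 63436403311256/129746337890625.

63436403311256/129746337890625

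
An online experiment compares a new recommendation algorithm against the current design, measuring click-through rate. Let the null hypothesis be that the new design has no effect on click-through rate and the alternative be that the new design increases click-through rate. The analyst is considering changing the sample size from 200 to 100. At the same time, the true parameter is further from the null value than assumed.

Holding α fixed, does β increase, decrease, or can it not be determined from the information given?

The first change alone would make β increase; the second alone would make β decrease. Which effect dominates depends on the magnitudes, which are not given.

Cannot be determined from the information given.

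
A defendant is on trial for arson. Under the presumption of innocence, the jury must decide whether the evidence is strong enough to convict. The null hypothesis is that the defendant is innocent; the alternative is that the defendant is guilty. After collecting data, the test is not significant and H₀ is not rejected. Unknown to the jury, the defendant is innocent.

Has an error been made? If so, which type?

The test retained a true H₀ — the decision matches the true state.

No error (correct decision).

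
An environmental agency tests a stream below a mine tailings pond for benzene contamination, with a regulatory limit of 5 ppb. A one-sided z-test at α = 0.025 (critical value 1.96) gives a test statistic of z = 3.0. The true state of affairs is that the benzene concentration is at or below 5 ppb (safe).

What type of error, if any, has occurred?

Type I error

The conventional null hypothesis is that the benzene concentration is at or below 5 ppb (safe).
Since z = 3.0 > z* = 1.96, H₀ is rejected.
H₀ is true (actually the benzene concentration is at or below 5 ppb (safe)).
Rejecting a true H₀ is a Type I error.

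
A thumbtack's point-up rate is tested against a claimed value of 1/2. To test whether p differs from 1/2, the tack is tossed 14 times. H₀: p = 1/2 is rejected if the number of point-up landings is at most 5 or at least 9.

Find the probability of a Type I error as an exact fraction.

Under H₀, S ~ Binomial(14, 1/2); α is the probability of landing in either tail, P(S ≤ 5) + P(S ≥ 9).
By symmetry, α = 2·P(S ≤ 5) = 2·(1 + 14 + 91 + 364 + 1001 + 2002)/16384 = 6946/16384 = 3473/8192.

3473/8192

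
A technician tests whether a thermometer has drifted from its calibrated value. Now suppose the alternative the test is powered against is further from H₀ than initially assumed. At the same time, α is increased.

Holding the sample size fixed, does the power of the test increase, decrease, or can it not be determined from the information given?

A larger true effect moves the Ha sampling distribution further from the H₀ critical value, making rejection more likely when Ha is true. With a larger α the critical value moves toward the center, so more of the Ha sampling distribution lies in the rejection region. Both changes push β in the same direction.
Since power = 1 − β and β decreases, power increases.

It increases.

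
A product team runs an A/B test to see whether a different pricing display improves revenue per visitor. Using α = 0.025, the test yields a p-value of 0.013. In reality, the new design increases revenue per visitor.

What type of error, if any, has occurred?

No error — this is a correct decision.

The conventional null hypothesis is that the new design has no effect on revenue per visitor.
Since p = 0.013 < α = 0.025, H₀ is rejected.
H₀ is false (actually the new design increases revenue per visitor).
The decision matches the true state — no error.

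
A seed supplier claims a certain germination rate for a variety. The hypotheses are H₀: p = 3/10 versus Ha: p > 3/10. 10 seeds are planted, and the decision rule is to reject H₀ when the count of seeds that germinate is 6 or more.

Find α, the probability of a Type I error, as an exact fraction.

α = P(reject H₀ | H₀ true) = P(Y ≥ 6 | p = 3/10), with Y ~ Binomial(10, 3/10).
P(Y ≥ 6) = Σ_{j=6}^{10} C(10,j)·(3/10)^j·(7/10)^{10-j} = 236744937/5000000000.

236744937/5000000000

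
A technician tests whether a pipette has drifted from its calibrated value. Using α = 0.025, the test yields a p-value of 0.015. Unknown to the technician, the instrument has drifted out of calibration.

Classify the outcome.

Neither — the decision is correct.

The conventional null hypothesis is that the instrument is correctly calibrated.
Since p = 0.015 < α = 0.025, H₀ is rejected.
H₀ is false (actually the instrument has drifted out of calibration).
The decision matches the true state — no error.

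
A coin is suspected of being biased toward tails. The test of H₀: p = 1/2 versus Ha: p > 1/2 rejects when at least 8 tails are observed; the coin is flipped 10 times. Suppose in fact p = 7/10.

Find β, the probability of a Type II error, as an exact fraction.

771521517/1250000000

A Type II error is failing to reject when Ha holds: with p = 7/10, β = P(S ≤ 7).
Summing C(10,j)·(7/10)^j·(3/10)^{10-j} for j = 0..7 gives 771521517/1250000000.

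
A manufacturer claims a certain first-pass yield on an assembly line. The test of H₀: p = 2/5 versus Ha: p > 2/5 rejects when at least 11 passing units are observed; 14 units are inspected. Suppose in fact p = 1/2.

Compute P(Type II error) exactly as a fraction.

7957/8192

A Type II error is failing to reject when Ha holds: with p = 1/2, β = P(X ≤ 10).
Summing C(14,j)·(1/2)^j·(1/2)^{14-j} for j = 0..10 gives 7957/8192.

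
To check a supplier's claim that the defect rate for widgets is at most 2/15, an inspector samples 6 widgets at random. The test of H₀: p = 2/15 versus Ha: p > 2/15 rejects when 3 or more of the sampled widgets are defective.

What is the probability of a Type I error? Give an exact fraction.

The significance level is the probability, assuming p = 2/15, of seeing 3 or more defectives in 6 draws.
α = 1 − P(K ≤ 2) = 1 − 2199197/2278125 = 78928/2278125.

78928/2278125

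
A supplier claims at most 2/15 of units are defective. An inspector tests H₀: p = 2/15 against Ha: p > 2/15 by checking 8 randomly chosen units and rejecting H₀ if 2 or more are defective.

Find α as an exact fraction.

743183632/2562890625

Under H₀, Y ~ Binomial(8, 2/15); the Type I error rate is P(Y ≥ 2).
Computing the lower-tail complement: 1 − 1819706993/2562890625 = 743183632/2562890625.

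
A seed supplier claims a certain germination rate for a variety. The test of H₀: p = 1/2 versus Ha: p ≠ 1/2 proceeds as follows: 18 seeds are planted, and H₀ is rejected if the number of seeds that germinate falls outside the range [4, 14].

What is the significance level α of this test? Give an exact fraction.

247/32768

The significance level is the null-hypothesis probability of the rejection region {≤3} ∪ {≥15}.
By symmetry, α = 2·P(Y ≤ 3) = 2·(1 + 18 + 153 + 816)/262144 = 1976/262144 = 247/32768.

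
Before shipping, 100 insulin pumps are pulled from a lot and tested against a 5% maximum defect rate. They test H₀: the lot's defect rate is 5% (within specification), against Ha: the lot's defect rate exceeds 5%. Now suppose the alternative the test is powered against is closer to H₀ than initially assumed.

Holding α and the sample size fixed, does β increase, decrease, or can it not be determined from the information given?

It increases.

A smaller true effect puts the Ha sampling distribution closer to H₀, so more of it falls in the non-rejection region.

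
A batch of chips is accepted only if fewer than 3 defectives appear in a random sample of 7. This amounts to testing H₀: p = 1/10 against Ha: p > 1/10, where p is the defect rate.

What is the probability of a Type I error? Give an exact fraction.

51383/2000000

The significance level is the probability, assuming p = 1/10, of seeing 3 or more defectives in 7 draws.
Via the complement, α = 1 − Σ_{j=0}^{2} C(7,j)(1/10)^j(9/10)^{7-j} = 51383/2000000.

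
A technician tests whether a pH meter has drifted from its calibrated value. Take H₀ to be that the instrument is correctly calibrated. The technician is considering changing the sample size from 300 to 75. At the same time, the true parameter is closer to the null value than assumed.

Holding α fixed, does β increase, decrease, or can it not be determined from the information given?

A smaller sample increases the standard error, so the sampling distributions under H₀ and Ha overlap more. A smaller departure from H₀ means the test statistic under Ha is distributed closer to where it would be under H₀; rejection becomes less likely. Both changes push β in the same direction.

It increases.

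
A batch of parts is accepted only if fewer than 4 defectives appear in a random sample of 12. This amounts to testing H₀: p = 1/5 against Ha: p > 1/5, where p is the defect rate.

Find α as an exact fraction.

α = P(reject H₀ | H₀ true) = P(S ≥ 4 | p = 1/5), S ~ Binomial(12, 1/5).
α = 1 − P(S ≤ 3) = 1 − 38797312/48828125 = 10030813/48828125.

10030813/48828125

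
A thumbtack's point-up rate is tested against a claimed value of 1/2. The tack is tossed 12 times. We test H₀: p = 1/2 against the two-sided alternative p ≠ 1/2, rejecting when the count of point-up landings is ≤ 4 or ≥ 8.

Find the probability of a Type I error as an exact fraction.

α = P(S ≤ 4 or S ≥ 8 | p = 1/2), S ~ Binomial(12, 1/2).
By symmetry, α = 2·P(S ≤ 4) = 2·(1 + 12 + 66 + 220 + 495)/4096 = 1588/4096 = 397/1024.

397/1024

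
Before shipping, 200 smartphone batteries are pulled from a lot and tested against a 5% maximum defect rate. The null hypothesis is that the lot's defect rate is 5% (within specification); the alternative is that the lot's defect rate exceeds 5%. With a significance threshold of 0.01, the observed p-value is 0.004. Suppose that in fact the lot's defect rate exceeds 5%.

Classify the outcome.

Since p = 0.004 < α = 0.01, H₀ is rejected.
H₀ is false (actually the lot's defect rate exceeds 5%).
The decision matches the true state — no error.

Neither — the decision is correct.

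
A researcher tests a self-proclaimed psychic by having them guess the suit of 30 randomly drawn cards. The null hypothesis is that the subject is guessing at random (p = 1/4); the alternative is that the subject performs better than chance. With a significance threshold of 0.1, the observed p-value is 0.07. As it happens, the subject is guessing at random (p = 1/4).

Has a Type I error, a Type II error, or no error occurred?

Type I error

Since p = 0.07 < α = 0.1, H₀ is rejected.
H₀ is true (actually the subject is guessing at random (p = 1/4)).
Rejecting a true H₀ is a Type I error.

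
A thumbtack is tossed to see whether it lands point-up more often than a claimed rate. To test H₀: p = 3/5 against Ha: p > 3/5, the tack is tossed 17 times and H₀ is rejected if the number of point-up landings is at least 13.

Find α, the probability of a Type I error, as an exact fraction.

The Type I error probability is α = P(Y ≥ 13) computed under H₀, where Y ~ Binomial(17, 3/5).
Adding the binomial terms for j = 13 through 17 with p = 3/5 yields 19225941057/152587890625.

19225941057/152587890625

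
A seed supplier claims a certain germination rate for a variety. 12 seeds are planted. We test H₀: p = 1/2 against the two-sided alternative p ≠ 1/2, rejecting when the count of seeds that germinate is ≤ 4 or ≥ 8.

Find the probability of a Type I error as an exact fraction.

The significance level is the null-hypothesis probability of the rejection region {≤4} ∪ {≥8}.
Each tail has probability (1 + 12 + 66 + 220 + 495)/4096; doubling gives α = 1588/4096 = 397/1024.

397/1024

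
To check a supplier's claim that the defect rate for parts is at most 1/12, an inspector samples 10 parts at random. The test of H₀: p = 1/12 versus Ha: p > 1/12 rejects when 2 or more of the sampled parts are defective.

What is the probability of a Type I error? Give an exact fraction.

The significance level is the probability, assuming p = 1/12, of seeing 2 or more defectives in 10 draws.
Computing the lower-tail complement: 1 − 16505633837/20639121408 = 4133487571/20639121408.

4133487571/20639121408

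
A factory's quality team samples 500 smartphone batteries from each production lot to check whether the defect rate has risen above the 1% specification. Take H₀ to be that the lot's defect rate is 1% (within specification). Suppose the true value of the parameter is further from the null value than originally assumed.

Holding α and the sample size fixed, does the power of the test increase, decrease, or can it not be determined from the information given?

It increases.

A bigger departure from H₀ is easier for the test to detect, so it fails to reject less often.
Since power = 1 − β and β decreases, power increases.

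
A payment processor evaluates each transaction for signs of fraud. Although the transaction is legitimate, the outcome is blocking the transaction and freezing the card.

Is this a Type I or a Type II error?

The null hypothesis here is that the transaction is legitimate.
'Blocking the transaction and freezing the card' corresponds to rejecting H₀.
H₀ was rejected but H₀ is true — a Type I error (false positive).

Type I error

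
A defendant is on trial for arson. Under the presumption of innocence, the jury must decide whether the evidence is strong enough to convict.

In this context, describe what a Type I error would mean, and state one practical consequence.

With the conventional null hypothesis that the defendant is innocent:
A Type I error is rejecting H₀ when H₀ is true.
Here that means convicting the defendant when actually the defendant is innocent.

A Type I error would mean concluding that the defendant is guilty when in fact the defendant is innocent. Consequence: an innocent person is convicted and punished.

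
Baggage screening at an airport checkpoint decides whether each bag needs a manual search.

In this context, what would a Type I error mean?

A Type I error would mean concluding that the bag contains a prohibited item when in fact the bag contains no prohibited items.

With the conventional null hypothesis that the bag contains no prohibited items:
A Type I error is rejecting H₀ when H₀ is true.
Here that means flagging the bag for a manual search when actually the bag contains no prohibited items.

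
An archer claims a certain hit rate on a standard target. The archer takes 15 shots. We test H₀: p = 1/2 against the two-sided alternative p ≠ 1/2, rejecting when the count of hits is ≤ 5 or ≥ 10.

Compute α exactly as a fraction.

α = P(X ≤ 5 or X ≥ 10 | p = 1/2), X ~ Binomial(15, 1/2).
Each tail has probability (1 + 15 + 105 + 455 + 1365 + 3003)/32768; doubling gives α = 9888/32768 = 309/1024.

309/1024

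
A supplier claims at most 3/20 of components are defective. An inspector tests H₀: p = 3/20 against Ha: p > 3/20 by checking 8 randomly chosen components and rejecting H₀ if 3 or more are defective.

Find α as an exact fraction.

The significance level is the probability, assuming p = 3/20, of seeing 3 or more defectives in 8 draws.
α = 1 − P(X ≤ 2) = 1 − 22906552981/25600000000 = 2693447019/25600000000.

2693447019/25600000000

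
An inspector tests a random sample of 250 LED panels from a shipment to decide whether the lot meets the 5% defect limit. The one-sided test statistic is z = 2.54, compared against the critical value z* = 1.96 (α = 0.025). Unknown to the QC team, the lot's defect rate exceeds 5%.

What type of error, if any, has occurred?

Neither — the decision is correct.

The conventional null hypothesis is that the lot's defect rate is 5% (within specification).
Since z = 2.54 > z* = 1.96, H₀ is rejected.
H₀ is false (actually the lot's defect rate exceeds 5%).
The decision matches the true state — no error.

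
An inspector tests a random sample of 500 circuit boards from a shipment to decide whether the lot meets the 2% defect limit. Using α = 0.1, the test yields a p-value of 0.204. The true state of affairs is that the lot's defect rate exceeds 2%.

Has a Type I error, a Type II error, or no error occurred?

Type II error

The conventional null hypothesis is that the lot's defect rate is 2% (within specification).
Since p = 0.204 ≥ α = 0.1, H₀ is not rejected.
H₀ is false (actually the lot's defect rate exceeds 2%).
Failing to reject a false H₀ is a Type II error.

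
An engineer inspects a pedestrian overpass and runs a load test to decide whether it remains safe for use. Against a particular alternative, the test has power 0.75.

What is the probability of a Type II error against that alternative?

Power = 1 − β, so β = 1 − 0.75 = 0.25.

0.25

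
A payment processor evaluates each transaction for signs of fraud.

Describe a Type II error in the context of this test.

With the conventional null hypothesis that the transaction is legitimate:
A Type II error is failing to reject H₀ when H₀ is false.
Here that means approving the transaction when actually the transaction is fraudulent.

A Type II error would mean concluding that the transaction is legitimate (or at least failing to establish that the transaction is fraudulent) when in fact the transaction is fraudulent.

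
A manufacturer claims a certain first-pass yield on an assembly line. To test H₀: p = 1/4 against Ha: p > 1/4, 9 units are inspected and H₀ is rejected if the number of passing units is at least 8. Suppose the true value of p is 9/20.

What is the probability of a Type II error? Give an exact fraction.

126837738533/128000000000

β = P(fail to reject H₀ | Ha true) = P(Y ≤ 7 | p = 9/20), Y ~ Binomial(9, 9/20).
Equivalently, β = 1 − P(Y ≥ 8) = 126837738533/128000000000.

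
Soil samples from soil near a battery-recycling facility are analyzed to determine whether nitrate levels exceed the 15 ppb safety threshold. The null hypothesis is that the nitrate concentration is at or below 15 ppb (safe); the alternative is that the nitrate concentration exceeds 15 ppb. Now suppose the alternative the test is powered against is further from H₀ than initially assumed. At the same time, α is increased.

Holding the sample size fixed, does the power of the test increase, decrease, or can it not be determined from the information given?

It increases.

The further the true parameter sits from the null value, the more of the Ha sampling distribution falls in the rejection region. A larger α widens the rejection region, so when the alternative is true more outcomes lead to rejection — failing to reject becomes less likely. Both changes push β in the same direction.
Since power = 1 − β and β decreases, power increases.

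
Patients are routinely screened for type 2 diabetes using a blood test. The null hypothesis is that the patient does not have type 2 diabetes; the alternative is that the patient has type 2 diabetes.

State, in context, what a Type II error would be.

A Type II error is failing to reject H₀ when H₀ is false.
Here that means clearing the patient as negative when actually the patient has type 2 diabetes.

A Type II error would mean concluding that the patient does not have type 2 diabetes (or at least failing to establish that the patient has type 2 diabetes) when in fact the patient has type 2 diabetes.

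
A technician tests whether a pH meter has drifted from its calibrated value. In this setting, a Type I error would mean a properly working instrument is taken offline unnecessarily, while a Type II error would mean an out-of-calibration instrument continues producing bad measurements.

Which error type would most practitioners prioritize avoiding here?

The Type II consequence (an out-of-calibration instrument continues producing bad measurements) is more severe than the Type I consequence (a properly working instrument is taken offline unnecessarily).

Type II error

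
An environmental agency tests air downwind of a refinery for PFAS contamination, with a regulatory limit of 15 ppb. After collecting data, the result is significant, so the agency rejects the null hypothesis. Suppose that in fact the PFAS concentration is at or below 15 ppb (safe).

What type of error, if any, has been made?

Type I error

The conventional null hypothesis here is that the PFAS concentration is at or below 15 ppb (safe).
H₀ was rejected, but H₀ is actually true.
Rejecting a true null hypothesis is a Type I error (false positive).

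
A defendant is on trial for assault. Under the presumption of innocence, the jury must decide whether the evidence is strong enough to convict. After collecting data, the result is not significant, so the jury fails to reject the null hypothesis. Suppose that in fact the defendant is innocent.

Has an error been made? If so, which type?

The conventional null hypothesis here is that the defendant is innocent.
The test retained a true H₀ — the decision matches the true state.

No error (correct decision).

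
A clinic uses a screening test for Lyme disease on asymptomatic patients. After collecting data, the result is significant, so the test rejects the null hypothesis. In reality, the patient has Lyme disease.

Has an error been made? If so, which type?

The conventional null hypothesis here is that the patient does not have Lyme disease.
The test rejected a false H₀ — the decision matches the true state.

No error (correct decision).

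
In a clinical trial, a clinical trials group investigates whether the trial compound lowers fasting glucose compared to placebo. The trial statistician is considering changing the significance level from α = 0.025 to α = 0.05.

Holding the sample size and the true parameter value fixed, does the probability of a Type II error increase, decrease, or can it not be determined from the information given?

It decreases.

With a larger α the critical value moves toward the center, so more of the Ha sampling distribution lies in the rejection region.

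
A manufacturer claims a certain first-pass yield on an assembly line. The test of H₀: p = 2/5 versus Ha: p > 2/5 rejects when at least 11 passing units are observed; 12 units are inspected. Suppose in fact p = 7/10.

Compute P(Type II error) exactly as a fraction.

914974950051/1000000000000

A Type II error is failing to reject when Ha holds: with p = 7/10, β = P(X ≤ 10).
Equivalently, β = 1 − P(X ≥ 11) = 914974950051/1000000000000.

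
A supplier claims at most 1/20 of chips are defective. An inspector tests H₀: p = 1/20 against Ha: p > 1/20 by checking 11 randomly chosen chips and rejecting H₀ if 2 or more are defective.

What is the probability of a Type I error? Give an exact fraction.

2086801226597/20480000000000

Under H₀, S ~ Binomial(11, 1/20); the Type I error rate is P(S ≥ 2).
Via the complement, α = 1 − Σ_{j=0}^{1} C(11,j)(1/20)^j(19/20)^{11-j} = 2086801226597/20480000000000.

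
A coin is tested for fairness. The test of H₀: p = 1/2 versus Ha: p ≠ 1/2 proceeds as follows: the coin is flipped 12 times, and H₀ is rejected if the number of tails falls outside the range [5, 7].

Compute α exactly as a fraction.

Under H₀, S ~ Binomial(12, 1/2); α is the probability of landing in either tail, P(S ≤ 4) + P(S ≥ 8).
The two tails are symmetric, so α = 2·(1 + 12 + 66 + 220 + 495)/2^12 = 1588/4096 = 397/1024.

397/1024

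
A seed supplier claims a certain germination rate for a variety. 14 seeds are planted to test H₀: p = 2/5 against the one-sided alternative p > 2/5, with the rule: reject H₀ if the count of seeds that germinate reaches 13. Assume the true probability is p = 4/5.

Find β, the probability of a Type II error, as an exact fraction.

A Type II error is failing to reject when Ha holds: with p = 4/5, β = P(S ≤ 12).
Equivalently, β = 1 − P(S ≥ 13) = 4895556073/6103515625.

4895556073/6103515625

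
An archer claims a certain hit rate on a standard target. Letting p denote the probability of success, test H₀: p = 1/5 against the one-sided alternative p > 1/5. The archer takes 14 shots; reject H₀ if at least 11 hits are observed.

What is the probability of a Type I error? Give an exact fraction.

Under H₀, S ~ Binomial(14, 1/5), and α = P(S ≥ 11).
P(S ≥ 11) = Σ_{j=11}^{14} C(14,j)·(1/5)^j·(4/5)^{14-j} = 24809/6103515625.

24809/6103515625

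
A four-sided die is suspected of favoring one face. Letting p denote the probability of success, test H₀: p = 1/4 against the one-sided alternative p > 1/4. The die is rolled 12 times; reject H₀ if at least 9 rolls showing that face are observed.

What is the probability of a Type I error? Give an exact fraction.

6571/16777216

Under H₀, X ~ Binomial(12, 1/4), and α = P(X ≥ 9).
P(X ≥ 9) = Σ_{j=9}^{12} C(12,j)·(1/4)^j·(3/4)^{12-j} = 6571/16777216.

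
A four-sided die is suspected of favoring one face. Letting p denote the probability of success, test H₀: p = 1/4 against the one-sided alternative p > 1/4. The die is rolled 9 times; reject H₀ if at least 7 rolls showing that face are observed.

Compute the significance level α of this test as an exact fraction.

α = P(reject H₀ | H₀ true) = P(K ≥ 7 | p = 1/4), with K ~ Binomial(9, 1/4).
P(K ≥ 7) = Σ_{j=7}^{9} C(9,j)·(1/4)^j·(3/4)^{9-j} = 11/8192.

11/8192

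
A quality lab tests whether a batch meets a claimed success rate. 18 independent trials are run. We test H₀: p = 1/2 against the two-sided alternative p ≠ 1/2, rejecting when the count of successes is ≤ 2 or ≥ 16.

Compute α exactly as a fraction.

43/32768

The significance level is the null-hypothesis probability of the rejection region {≤2} ∪ {≥16}.
Each tail has probability (1 + 18 + 153)/262144; doubling gives α = 344/262144 = 43/32768.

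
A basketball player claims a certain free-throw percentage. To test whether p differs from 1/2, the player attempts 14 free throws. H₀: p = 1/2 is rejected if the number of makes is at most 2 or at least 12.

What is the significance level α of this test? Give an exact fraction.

53/4096

α = P(K ≤ 2 or K ≥ 12 | p = 1/2), K ~ Binomial(14, 1/2).
By symmetry, α = 2·P(K ≤ 2) = 2·(1 + 14 + 91)/16384 = 212/16384 = 53/4096.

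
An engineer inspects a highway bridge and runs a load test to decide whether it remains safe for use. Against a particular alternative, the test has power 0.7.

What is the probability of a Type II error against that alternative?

Power = 1 − β, so β = 1 − 0.7 = 0.3.

0.3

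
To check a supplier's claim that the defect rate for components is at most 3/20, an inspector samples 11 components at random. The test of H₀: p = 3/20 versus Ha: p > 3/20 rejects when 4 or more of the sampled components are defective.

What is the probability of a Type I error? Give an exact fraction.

355557667797/5120000000000

The significance level is the probability, assuming p = 3/20, of seeing 4 or more defectives in 11 draws.
Computing the lower-tail complement: 1 − 4764442332203/5120000000000 = 355557667797/5120000000000.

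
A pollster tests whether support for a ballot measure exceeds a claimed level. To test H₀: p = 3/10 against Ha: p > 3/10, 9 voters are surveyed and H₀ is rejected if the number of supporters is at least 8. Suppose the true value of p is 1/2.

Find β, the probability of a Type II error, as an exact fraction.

251/256

Under the alternative p = 1/2, S ~ Binomial(9, 1/2); β is the probability the test does not reject, P(S < 8).
Summing C(9,j)·(1/2)^j·(1/2)^{9-j} for j = 0..7 gives 251/256.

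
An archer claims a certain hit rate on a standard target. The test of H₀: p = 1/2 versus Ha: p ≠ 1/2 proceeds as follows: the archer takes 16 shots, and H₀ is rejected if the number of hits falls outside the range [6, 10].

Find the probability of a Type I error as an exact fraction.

6885/32768

α = P(K ≤ 5 or K ≥ 11 | p = 1/2), K ~ Binomial(16, 1/2).
By symmetry, α = 2·P(K ≤ 5) = 2·(1 + 16 + 120 + 560 + 1820 + 4368)/65536 = 13770/65536 = 6885/32768.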